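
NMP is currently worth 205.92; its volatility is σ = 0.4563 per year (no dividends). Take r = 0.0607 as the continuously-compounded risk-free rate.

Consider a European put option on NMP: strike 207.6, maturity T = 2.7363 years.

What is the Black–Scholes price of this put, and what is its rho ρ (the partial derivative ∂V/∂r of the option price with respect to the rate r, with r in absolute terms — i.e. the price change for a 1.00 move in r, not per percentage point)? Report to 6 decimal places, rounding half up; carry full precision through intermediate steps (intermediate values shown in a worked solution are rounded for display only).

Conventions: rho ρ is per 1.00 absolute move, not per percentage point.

price = 42.261071
ρ = -272.679315

σ√T = 0.4563·√2.7363 = 0.754801
d₁ = (ln(S/K) + (r+σ²/2)T) / (σ√T) = (ln(205.92/207.6) + (0.0607+0.4563²/2)·2.7363) / 0.754801 = (-0.008125 + 0.450955) / 0.754801 = 0.586685
d₂ = d₁ − σ√T = 0.586685 − 0.754801 = -0.168116
e^{−rT} = 0.846967
N(−d₁) = 0.278708,  N(−d₂) = 0.566754
Put price V = K·e^{−rT}·N(−d₂) − S·N(−d₁) = 99.652565 − 57.391495 = 42.261071
ρ = −K·T·e^{−rT}·N(−d₂) = -272.679315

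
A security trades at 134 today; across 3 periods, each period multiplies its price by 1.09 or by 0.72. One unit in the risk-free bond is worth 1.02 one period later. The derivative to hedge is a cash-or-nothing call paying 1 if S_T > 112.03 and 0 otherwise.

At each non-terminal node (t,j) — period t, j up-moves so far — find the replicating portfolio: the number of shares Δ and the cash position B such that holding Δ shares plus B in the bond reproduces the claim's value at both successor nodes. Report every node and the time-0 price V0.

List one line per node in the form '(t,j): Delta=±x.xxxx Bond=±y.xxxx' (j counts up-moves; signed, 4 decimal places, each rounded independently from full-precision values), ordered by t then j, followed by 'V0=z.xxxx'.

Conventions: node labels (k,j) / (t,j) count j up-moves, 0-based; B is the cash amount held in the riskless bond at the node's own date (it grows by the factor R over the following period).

(0,0): Delta=0.0059 Bond=0.0569
(1,0): Delta=0.0223 Bond=-1.5165
(1,1): Delta=0.0034 Bond=0.4255
(2,0): Delta=0.0000 Bond=0.0000
(2,1): Delta=0.0257 Bond=-1.9078
(2,2): Delta=0.0000 Bond=0.9804
V0=0.8539

Arbitrage-free pricing uses the up-move probability p* = (R−d)/(u−d) = 0.8108, discounting each step at R = 1.02.
Terminal payoffs: V(3,0)=0.0000, V(3,1)=0.0000, V(3,2)=1.0000, V(3,3)=1.0000
  t=2,j=0: stock 69.4656 → up 75.7175 (V=0.0000), down 50.0152 (V=0.0000). Price 0.0000; hedge Δ=0.0000, bond B=0.0000.
  t=2,j=1: stock 105.1632 → up 114.6279 (V=1.0000), down 75.7175 (V=0.0000). Price 0.7949; hedge Δ=0.0257, bond B=-1.9078.
  t=2,j=2: stock 159.2054 → up 173.5339 (V=1.0000), down 114.6279 (V=1.0000). Price 0.9804; hedge Δ=0.0000, bond B=0.9804.
  t=1,j=0: stock 96.4800 → up 105.1632 (V=0.7949), down 69.4656 (V=0.0000). Price 0.6319; hedge Δ=0.0223, bond B=-1.5165.
  t=1,j=1: stock 146.0600 → up 159.2054 (V=0.9804), down 105.1632 (V=0.7949). Price 0.9268; hedge Δ=0.0034, bond B=0.4255.
  t=0,j=0: stock 134.0000 → up 146.0600 (V=0.9268), down 96.4800 (V=0.6319). Price 0.8539; hedge Δ=0.0059, bond B=0.0569.
Check: Δ(0,0)·S0 + B(0,0) = 0.8539 = V0.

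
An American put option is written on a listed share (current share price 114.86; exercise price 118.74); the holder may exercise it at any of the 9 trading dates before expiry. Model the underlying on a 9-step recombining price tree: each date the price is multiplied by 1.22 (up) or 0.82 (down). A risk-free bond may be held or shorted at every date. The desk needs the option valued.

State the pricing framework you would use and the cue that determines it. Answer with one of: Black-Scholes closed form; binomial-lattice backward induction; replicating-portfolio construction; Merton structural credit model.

Key observation: the exercise right at every one of the 9 steps is what matters: each node needs max(118.74 − S, continuation), which only the stepwise tree valuation starting from spot 114.86 delivers.

framework: binomial-lattice backward induction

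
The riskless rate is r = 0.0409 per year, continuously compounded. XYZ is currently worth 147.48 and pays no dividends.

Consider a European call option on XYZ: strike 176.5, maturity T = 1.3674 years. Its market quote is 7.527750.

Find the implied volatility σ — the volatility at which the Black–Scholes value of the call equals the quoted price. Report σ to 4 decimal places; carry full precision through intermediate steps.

At σ = 0.2097 the Black–Scholes value reproduces the quote:
σ√T = 0.2097·√1.3674 = 0.245215
d₁ = (ln(S/K) + (r+σ²/2)T) / (σ√T) = (ln(147.48/176.5) + (0.0409+0.2097²/2)·1.3674) / 0.245215 = (-0.179628 + 0.085992) / 0.245215 = -0.381856
d₂ = d₁ − σ√T = -0.381856 − 0.245215 = -0.627070
e^{−rT} = 0.945608
N(d₁) = 0.351284,  N(d₂) = 0.265307
V = S·N(d₁) − K·e^{−rT}·N(d₂) = 51.807397 − 44.279647 = 7.527750 (the quoted price), and the Black–Scholes price is strictly increasing in σ, so σ is unique

sigma = 0.2097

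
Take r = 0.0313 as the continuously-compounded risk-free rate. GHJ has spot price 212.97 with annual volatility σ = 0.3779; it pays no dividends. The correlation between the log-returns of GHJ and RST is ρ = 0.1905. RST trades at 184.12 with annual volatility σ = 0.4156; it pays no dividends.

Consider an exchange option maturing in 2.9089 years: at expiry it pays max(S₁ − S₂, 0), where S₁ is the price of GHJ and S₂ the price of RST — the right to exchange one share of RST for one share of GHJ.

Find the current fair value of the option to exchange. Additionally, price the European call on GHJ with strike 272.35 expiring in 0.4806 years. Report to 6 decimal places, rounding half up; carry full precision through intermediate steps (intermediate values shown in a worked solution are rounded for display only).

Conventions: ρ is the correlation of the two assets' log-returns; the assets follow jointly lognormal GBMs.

σ_eff = √(σ₁² + σ₂² − 2ρσ₁σ₂) = √(0.3779² + 0.4156² − 2·0.1905·0.3779·0.4156) = 0.505662
d₁ = (ln(S₁/S₂) + (q₂ − q₁ + σ_eff²/2)T) / (σ_eff√T) = (ln(212.97/184.12) + (0.0 − 0.0 + 0.127847)·2.9089) / 0.862431 = 0.599998
d₂ = d₁ − σ_eff√T = 0.599998 − 0.862431 = -0.262433
N(d₁) = 0.725746,  N(d₂) = 0.396494
V = S₁·e^{−q₁T}·N(d₁) − S₂·e^{−q₂T}·N(d₂) = 154.562202 − 73.002462 = 81.559740
[vanilla: GHJ call K=272.35]
σ√T = 0.3779·√0.4806 = 0.261980
d₁ = (ln(S/K) + (r+σ²/2)T) / (σ√T) = (ln(212.97/272.35) + (0.0313+0.3779²/2)·0.4806) / 0.261980 = (-0.245937 + 0.049360) / 0.261980 = -0.750350
d₂ = d₁ − σ√T = -0.750350 − 0.261980 = -1.012331
e^{−rT} = 0.985070
N(d₁) = 0.226522,  N(d₂) = 0.155690
price = S·N(d₁) − K·e^{−rT}·N(d₂) = 48.242366 − 41.769096 = 6.473270

exchange price = 81.559740
price(GHJ call K=272.35) = 6.473270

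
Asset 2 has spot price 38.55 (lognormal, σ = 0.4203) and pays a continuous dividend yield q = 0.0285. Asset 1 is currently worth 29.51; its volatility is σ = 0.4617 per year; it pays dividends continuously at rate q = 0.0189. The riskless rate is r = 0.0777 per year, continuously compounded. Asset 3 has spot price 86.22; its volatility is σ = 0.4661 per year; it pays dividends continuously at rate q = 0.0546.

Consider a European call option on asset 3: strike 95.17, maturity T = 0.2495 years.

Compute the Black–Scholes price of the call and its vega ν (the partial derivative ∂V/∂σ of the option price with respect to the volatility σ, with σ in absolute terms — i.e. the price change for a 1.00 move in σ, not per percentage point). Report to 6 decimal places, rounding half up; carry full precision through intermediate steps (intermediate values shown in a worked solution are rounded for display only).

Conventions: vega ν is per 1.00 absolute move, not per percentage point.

σ√T = 0.4661·√0.2495 = 0.232817
d₁ = (ln(S/K) + (r−q+σ²/2)T) / (σ√T) = (ln(86.22/95.17) + (0.0777−0.0546+0.4661²/2)·0.2495) / 0.232817 = (-0.098763 + 0.032865) / 0.232817 = -0.283044
d₂ = d₁ − σ√T = -0.283044 − 0.232817 = -0.515860
e^{−rT} = 0.980801
e^{−qT} = 0.986470
N(d₁) = 0.388572,  N(d₂) = 0.302976
Call price V = S·e^{−qT}·N(d₁) − K·e^{−rT}·N(d₂) = 33.049352 − 28.280621 = 4.768731
φ(d₁) = (1/√(2π))·e^{−d₁²/2} = 0.383278
ν = S·e^{−qT}·φ(d₁)·√T = 16.283233

price = 4.768731
ν = 16.283233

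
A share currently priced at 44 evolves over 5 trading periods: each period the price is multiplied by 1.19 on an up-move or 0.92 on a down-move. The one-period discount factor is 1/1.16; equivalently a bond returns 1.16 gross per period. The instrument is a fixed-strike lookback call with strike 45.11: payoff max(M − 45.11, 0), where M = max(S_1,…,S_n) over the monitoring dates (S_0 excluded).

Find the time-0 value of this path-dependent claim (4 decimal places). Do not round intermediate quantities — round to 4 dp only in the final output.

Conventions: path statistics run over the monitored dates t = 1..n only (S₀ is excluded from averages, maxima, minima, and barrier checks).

Risk-neutral up-probability p* = (R−d)/(u−d) = (1.16−0.92)/(1.19−0.92) = 0.8889; the claim prices as the p*-weighted sum of path payoffs discounted by R^5.
Enumerate all 2^5 = 32 price paths (U = up ×1.19, D = down ×0.92); each path with k up-moves has probability p*^k·(1−p*)^(5−k).
DDDDD: M=40.4800, payoff=0.0000, prob=0.000017
UDDDD: M=52.3600, payoff=7.2500, prob=0.000135
DUDDD: M=48.1712, payoff=3.0612, prob=0.000135
UUDDD: M=62.3084, payoff=17.1984, prob=0.001084
DDUDD: M=44.3175, payoff=0.0000, prob=0.000135
UDUDD: M=57.3237, payoff=12.2137, prob=0.001084
DUUDD: M=57.3237, payoff=12.2137, prob=0.001084
UUUDD: M=74.1470, payoff=29.0370, prob=0.008671
DDDUD: M=40.7721, payoff=0.0000, prob=0.000135
UDDUD: M=52.7378, payoff=7.6278, prob=0.001084
DUDUD: M=52.7378, payoff=7.6278, prob=0.001084
UUDUD: M=68.2152, payoff=23.1052, prob=0.008671
DDUUD: M=52.7378, payoff=7.6278, prob=0.001084
UDUUD: M=68.2152, payoff=23.1052, prob=0.008671
DUUUD: M=68.2152, payoff=23.1052, prob=0.008671
UUUUD: M=88.2349, payoff=43.1249, prob=0.069366
DDDDU: M=40.4800, payoff=0.0000, prob=0.000135
UDDDU: M=52.3600, payoff=7.2500, prob=0.001084
DUDDU: M=48.5188, payoff=3.4088, prob=0.001084
UUDDU: M=62.7580, payoff=17.6480, prob=0.008671
DDUDU: M=48.5188, payoff=3.4088, prob=0.001084
UDUDU: M=62.7580, payoff=17.6480, prob=0.008671
DUUDU: M=62.7580, payoff=17.6480, prob=0.008671
UUUDU: M=81.1761, payoff=36.0661, prob=0.069366
DDDUU: M=48.5188, payoff=3.4088, prob=0.001084
UDDUU: M=62.7580, payoff=17.6480, prob=0.008671
DUDUU: M=62.7580, payoff=17.6480, prob=0.008671
UUDUU: M=81.1761, payoff=36.0661, prob=0.069366
DDUUU: M=62.7580, payoff=17.6480, prob=0.008671
UDUUU: M=81.1761, payoff=36.0661, prob=0.069366
DUUUU: M=81.1761, payoff=36.0661, prob=0.069366
UUUUU: M=104.9996, payoff=59.8896, prob=0.554929
Price = Σ prob·payoff / R^5 = 48.094112 / 2.100342 = 22.8982

price = 22.8982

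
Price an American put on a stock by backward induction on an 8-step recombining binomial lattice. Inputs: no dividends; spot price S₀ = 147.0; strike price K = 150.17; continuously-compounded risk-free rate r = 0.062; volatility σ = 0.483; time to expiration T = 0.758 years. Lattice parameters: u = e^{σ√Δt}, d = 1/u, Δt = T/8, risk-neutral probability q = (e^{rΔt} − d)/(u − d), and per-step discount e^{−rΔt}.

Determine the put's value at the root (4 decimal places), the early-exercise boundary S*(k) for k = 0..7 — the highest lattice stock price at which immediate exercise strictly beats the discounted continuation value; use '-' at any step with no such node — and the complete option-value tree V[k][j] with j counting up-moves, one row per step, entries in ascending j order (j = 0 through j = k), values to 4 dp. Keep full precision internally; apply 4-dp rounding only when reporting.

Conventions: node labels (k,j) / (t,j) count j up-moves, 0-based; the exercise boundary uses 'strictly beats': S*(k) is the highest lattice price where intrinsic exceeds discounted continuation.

Δt=0.09475, u=1.16030, d=0.86185, q=0.48264, disc=e^(-rΔt)=0.99414
k=8 terminal: V=max(K-S,0) → 105.4225 89.9271 69.0658 40.9807 3.1700 0.0000 0.0000 0.0000 0.0000
k=7: j=0 S=51.9203 intr=98.2497 cont=97.3701 V=98.2497[EX]; j=1 S=69.8996 intr=80.2704 cont=79.3908 V=80.2704[EX]; j=2 S=94.1048 intr=56.0652 cont=55.1856 V=56.0652[EX]; j=3 S=126.6919 intr=23.4781 cont=22.5985 V=23.4781[EX]; j=4 S=170.5634 intr=0.0000 cont=1.6304 V=1.6304[hold]; j=5 S=229.6270 intr=0.0000 cont=0.0000 V=0.0000[hold]; j=6 S=309.1435 intr=0.0000 cont=0.0000 V=0.0000[hold]; j=7 S=416.1953 intr=0.0000 cont=0.0000 V=0.0000[hold]  S*(7)=126.6919
k=6: j=0 S=60.2429 intr=89.9271 cont=89.0475 V=89.9271[EX]; j=1 S=81.1042 intr=69.0658 cont=68.1863 V=69.0658[EX]; j=2 S=109.1893 intr=40.9807 cont=40.1011 V=40.9807[EX]; j=3 S=147.0000 intr=3.1700 cont=12.8578 V=12.8578[hold]; j=4 S=197.9039 intr=0.0000 cont=0.8386 V=0.8386[hold]; j=5 S=266.4352 intr=0.0000 cont=0.0000 V=0.0000[hold]; j=6 S=358.6977 intr=0.0000 cont=0.0000 V=0.0000[hold]  S*(6)=109.1893
k=5: j=0 S=69.8996 intr=80.2704 cont=79.3908 V=80.2704[EX]; j=1 S=94.1048 intr=56.0652 cont=55.1856 V=56.0652[EX]; j=2 S=126.6919 intr=23.4781 cont=27.2469 V=27.2469[hold]; j=3 S=170.5634 intr=0.0000 cont=7.0155 V=7.0155[hold]; j=4 S=229.6270 intr=0.0000 cont=0.4313 V=0.4313[hold]; j=5 S=309.1435 intr=0.0000 cont=0.0000 V=0.0000[hold]  S*(5)=94.1048
k=4: j=0 S=81.1042 intr=69.0658 cont=68.1863 V=69.0658[EX]; j=1 S=109.1893 intr=40.9807 cont=41.9094 V=41.9094[hold]; j=2 S=147.0000 intr=3.1700 cont=17.3800 V=17.3800[hold]; j=3 S=197.9039 intr=0.0000 cont=3.8152 V=3.8152[hold]; j=4 S=266.4352 intr=0.0000 cont=0.2218 V=0.2218[hold]  S*(4)=81.1042
k=3: j=0 S=94.1048 intr=56.0652 cont=55.6312 V=56.0652[EX]; j=1 S=126.6919 intr=23.4781 cont=29.8943 V=29.8943[hold]; j=2 S=170.5634 intr=0.0000 cont=10.7696 V=10.7696[hold]; j=3 S=229.6270 intr=0.0000 cont=2.0687 V=2.0687[hold]  S*(3)=94.1048
k=2: j=0 S=109.1893 intr=40.9807 cont=43.1797 V=43.1797[hold]; j=1 S=147.0000 intr=3.1700 cont=20.5429 V=20.5429[hold]; j=2 S=197.9039 intr=0.0000 cont=6.5317 V=6.5317[hold]  S*(2)=-
k=1: j=0 S=126.6919 intr=23.4781 cont=32.0653 V=32.0653[hold]; j=1 S=170.5634 intr=0.0000 cont=13.6998 V=13.6998[hold]  S*(1)=-
k=0: j=0 S=147.0000 intr=3.1700 cont=23.0655 V=23.0655[hold]  S*(0)=-

price = 23.0655
boundary = - - - 94.1048 81.1042 94.1048 109.1893 126.6919
tree:
23.0655
32.0653 13.6998
43.1797 20.5429 6.5317
56.0652 29.8943 10.7696 2.0687
69.0658 41.9094 17.3800 3.8152 0.2218
80.2704 56.0652 27.2469 7.0155 0.4313 0.0000
89.9271 69.0658 40.9807 12.8578 0.8386 0.0000 0.0000
98.2497 80.2704 56.0652 23.4781 1.6304 0.0000 0.0000 0.0000
105.4225 89.9271 69.0658 40.9807 3.1700 0.0000 0.0000 0.0000 0.0000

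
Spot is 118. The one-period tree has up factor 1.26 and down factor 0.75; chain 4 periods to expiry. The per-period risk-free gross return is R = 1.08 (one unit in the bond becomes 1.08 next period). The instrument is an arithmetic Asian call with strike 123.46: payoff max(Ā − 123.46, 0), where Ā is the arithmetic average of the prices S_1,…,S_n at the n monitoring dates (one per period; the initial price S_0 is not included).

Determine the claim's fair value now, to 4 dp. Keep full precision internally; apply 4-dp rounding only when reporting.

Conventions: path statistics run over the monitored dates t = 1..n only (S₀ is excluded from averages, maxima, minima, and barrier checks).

Under the martingale measure an up-move has probability p* = 0.6471; value the claim as the probability-weighted average of per-path payoffs, discounted 4 periods at R = 1.08.
Enumerate all 2^4 = 16 price paths (U = up ×1.26, D = down ×0.75); each path with k up-moves has probability p*^k·(1−p*)^(4−k).
DDDD: Ā=60.4980, payoff=0.0000, prob=0.015517
UDDD: Ā=101.6367, payoff=0.0000, prob=0.028448
DUDD: Ā=86.5917, payoff=0.0000, prob=0.028448
UUDD: Ā=145.4741, payoff=22.0141, prob=0.052155
DDUD: Ā=75.3080, payoff=0.0000, prob=0.028448
UDUD: Ā=126.5174, payoff=3.0574, prob=0.052155
DUUD: Ā=111.4724, payoff=0.0000, prob=0.052155
UUUD: Ā=187.2736, payoff=63.8136, prob=0.095617
DDDU: Ā=66.8452, payoff=0.0000, prob=0.028448
UDDU: Ā=112.2999, payoff=0.0000, prob=0.052155
DUDU: Ā=97.2549, payoff=0.0000, prob=0.052155
UUDU: Ā=163.3882, payoff=39.9282, prob=0.095617
DDUU: Ā=85.9711, payoff=0.0000, prob=0.052155
UDUU: Ā=144.4315, payoff=20.9715, prob=0.095617
DUUU: Ā=129.3865, payoff=5.9265, prob=0.095617
UUUU: Ā=217.3693, payoff=93.9093, prob=0.175297
Price = Σ prob·payoff / R^4 = 30.260961 / 1.360489 = 22.2427

price = 22.2427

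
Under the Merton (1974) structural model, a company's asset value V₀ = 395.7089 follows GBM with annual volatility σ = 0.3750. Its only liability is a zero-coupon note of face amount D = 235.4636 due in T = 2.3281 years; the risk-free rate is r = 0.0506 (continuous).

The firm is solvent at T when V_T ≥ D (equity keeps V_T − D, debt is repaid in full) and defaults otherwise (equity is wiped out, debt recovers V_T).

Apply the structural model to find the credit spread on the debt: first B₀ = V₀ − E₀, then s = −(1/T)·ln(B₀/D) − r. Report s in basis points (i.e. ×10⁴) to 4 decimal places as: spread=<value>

spread=225.7649

Equity is a call on the firm's assets struck at D = 235.4636:
d₁ = [ln(V₀/D) + (r + σ²/2)T] / (σ√T)
   = [ln(395.7089/235.4636) + (0.0506 + 0.5·0.3750²)·2.3281] / (0.3750·√2.3281)
   = [0.519123 + 0.281496] / 0.572179 = 1.399245
d₂ = d₁ − σ√T = 1.399245 − 0.572179 = 0.827066
N(d₁) = 0.919130,  N(d₂) = 0.795900,  e^(−rT) = 0.888872
E₀ = V₀·N(d₁) − D·e^(−rT)·N(d₂)
   = 395.7089·0.919130 − 235.4636·0.888872·0.795900 = 197.128479
B₀ = V₀ − E₀ = 395.7089 − 197.128479 = 198.580421
spread = −(1/T)·ln(B₀/D) − r = −(1/2.3281)·ln(198.580421/235.4636) − 0.0506 = 0.02257649
in basis points: 0.02257649 × 10⁴ = 225.7649 bp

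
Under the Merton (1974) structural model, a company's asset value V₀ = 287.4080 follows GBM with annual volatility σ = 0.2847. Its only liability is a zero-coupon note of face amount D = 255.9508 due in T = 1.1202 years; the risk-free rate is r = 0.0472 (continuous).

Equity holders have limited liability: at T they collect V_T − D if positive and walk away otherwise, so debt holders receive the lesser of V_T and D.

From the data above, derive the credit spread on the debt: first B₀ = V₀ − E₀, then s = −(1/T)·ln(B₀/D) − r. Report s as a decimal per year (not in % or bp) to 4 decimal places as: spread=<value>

Work the structural quantities from V₀ = 287.4080 against face 255.9508:
d₁ = [ln(V₀/D) + (r + σ²/2)T] / (σ√T)
   = [ln(287.4080/255.9508) + (0.0472 + 0.5·0.2847²)·1.1202] / (0.2847·√1.1202)
   = [0.115918 + 0.098272] / 0.301325 = 0.710825
d₂ = d₁ − σ√T = 0.710825 − 0.301325 = 0.409500
N(d₁) = 0.761404,  N(d₂) = 0.658914,  e^(−rT) = 0.948500
E₀ = V₀·N(d₁) − D·e^(−rT)·N(d₂)
   = 287.4080·0.761404 − 255.9508·0.948500·0.658914 = 58.869480
B₀ = V₀ − E₀ = 287.4080 − 58.869480 = 228.538520
spread = −(1/T)·ln(B₀/D) − r = −(1/1.1202)·ln(228.538520/255.9508) − 0.0472 = 0.05392521

spread=0.0539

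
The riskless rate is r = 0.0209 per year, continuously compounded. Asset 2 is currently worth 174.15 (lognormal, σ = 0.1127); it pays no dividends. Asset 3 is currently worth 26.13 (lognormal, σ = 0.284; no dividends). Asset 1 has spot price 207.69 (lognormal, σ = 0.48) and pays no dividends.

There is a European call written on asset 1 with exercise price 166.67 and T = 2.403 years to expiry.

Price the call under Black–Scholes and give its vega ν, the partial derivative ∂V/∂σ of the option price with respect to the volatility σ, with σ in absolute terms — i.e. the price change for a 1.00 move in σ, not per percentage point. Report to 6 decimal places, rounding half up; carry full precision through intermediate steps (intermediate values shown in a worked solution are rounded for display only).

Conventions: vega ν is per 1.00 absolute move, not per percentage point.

price = 80.999305
ν = 98.020295

σ√T = 0.48·√2.403 = 0.744077
d₁ = (ln(S/K) + (r+σ²/2)T) / (σ√T) = (ln(207.69/166.67) + (0.0209+0.48²/2)·2.403) / 0.744077 = (0.220031 + 0.327048) / 0.744077 = 0.735245
d₂ = d₁ − σ√T = 0.735245 − 0.744077 = -0.008833
e^{−rT} = 0.951018
N(d₁) = 0.768905,  N(d₂) = 0.496476
Call price V = S·N(d₁) − K·e^{−rT}·N(d₂) = 159.693838 − 78.694533 = 80.999305
φ(d₁) = (1/√(2π))·e^{−d₁²/2} = 0.304455
ν = S·φ(d₁)·√T = 98.020295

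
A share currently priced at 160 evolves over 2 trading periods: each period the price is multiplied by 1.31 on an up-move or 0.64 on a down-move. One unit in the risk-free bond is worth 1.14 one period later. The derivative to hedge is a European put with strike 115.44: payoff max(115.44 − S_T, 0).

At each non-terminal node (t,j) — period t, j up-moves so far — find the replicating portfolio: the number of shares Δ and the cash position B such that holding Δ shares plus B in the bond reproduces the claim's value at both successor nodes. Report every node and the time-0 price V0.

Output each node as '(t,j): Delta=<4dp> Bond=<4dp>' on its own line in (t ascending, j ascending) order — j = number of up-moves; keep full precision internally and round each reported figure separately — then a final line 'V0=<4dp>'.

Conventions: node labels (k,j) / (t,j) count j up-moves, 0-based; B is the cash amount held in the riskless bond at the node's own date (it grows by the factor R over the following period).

(0,0): Delta=-0.1036 Bond=19.0501
(1,0): Delta=-0.7274 Bond=85.5908
(1,1): Delta=0.0000 Bond=0.0000
V0=2.4721

Under the risk-neutral measure, an up-move has probability p* = (R−d)/(u−d) = 0.7463 and values discount at R = 1.14.
Expiry values: V(2,0)=49.9040, V(2,1)=0.0000, V(2,2)=0.0000
(1,0): S=102.4000. Δ = (V_up−V_dn)/(S_up−S_dn) = (0.0000−49.9040)/(134.1440−65.5360) = -0.7274. V = [p*·0.0000 + (1−p*)·49.9040]/1.14 = 11.1072. B = V − Δ·S = 85.5908.
(1,1): S=209.6000. Δ = (V_up−V_dn)/(S_up−S_dn) = (0.0000−0.0000)/(274.5760−134.1440) = 0.0000. V = [p*·0.0000 + (1−p*)·0.0000]/1.14 = 0.0000. B = V − Δ·S = 0.0000.
(0,0): S=160.0000. Δ = (V_up−V_dn)/(S_up−S_dn) = (0.0000−11.1072)/(209.6000−102.4000) = -0.1036. V = [p*·0.0000 + (1−p*)·11.1072]/1.14 = 2.4721. B = V − Δ·S = 19.0501.
Verification: the root portfolio costs Δ(0,0)·S0 + B(0,0) = 2.4721, matching V0.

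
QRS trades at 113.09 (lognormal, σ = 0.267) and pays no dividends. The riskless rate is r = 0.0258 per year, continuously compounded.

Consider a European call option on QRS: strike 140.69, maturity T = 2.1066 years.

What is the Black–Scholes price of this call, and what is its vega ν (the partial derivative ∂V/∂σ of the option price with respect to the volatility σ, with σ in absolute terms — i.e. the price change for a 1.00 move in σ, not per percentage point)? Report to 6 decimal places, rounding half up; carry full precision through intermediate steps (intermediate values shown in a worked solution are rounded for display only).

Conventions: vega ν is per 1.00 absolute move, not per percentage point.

σ√T = 0.267·√2.1066 = 0.387527
d₁ = (ln(S/K) + (r+σ²/2)T) / (σ√T) = (ln(113.09/140.69) + (0.0258+0.267²/2)·2.1066) / 0.387527 = (-0.218375 + 0.129439) / 0.387527 = -0.229496
d₂ = d₁ − σ√T = -0.229496 − 0.387527 = -0.617023
e^{−rT} = 0.947100
N(d₁) = 0.409242,  N(d₂) = 0.268610
Call price V = S·N(d₁) − K·e^{−rT}·N(d₂) = 46.281148 − 35.791582 = 10.489566
φ(d₁) = (1/√(2π))·e^{−d₁²/2} = 0.388574
ν = S·φ(d₁)·√T = 63.780587

price = 10.489566
ν = 63.780587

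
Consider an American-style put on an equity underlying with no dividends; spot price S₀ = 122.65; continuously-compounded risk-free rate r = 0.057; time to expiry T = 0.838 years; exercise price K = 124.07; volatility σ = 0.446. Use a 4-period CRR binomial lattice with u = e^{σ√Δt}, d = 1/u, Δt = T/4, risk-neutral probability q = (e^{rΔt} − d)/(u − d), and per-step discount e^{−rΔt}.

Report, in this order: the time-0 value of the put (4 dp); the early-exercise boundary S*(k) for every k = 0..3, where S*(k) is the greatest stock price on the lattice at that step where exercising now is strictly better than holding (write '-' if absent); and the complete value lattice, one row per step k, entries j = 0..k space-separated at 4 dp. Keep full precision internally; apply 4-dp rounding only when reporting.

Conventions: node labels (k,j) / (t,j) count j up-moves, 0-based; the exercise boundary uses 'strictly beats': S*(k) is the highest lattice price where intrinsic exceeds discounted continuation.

price = 17.5983
boundary = - - 81.5369 100.0025
tree:
17.5983
27.9509 6.7510
42.5331 12.7515 0.3773
57.5890 24.0675 0.7319 0.0000
69.8648 42.5331 1.4200 0.0000 0.0000

params: Δt=0.20950 u=1.22647 d=0.81535 q=0.47836 e^(-rΔt)=0.98813
t_4 payoffs: 69.8648 42.5331 1.4200 0.0000 0.0000
t_3: node(3,0) S=66.4810 payoff=57.5890 vs cont=56.1162 → 57.5890 [stop]  node(3,1) S=100.0025 payoff=24.0675 vs cont=22.5947 → 24.0675 [stop]  node(3,2) S=150.4264 payoff=0.0000 vs cont=0.7319 → 0.7319 [wait]  node(3,3) S=226.2754 payoff=0.0000 vs cont=0.0000 → 0.0000 [wait]  ⇒ S*(3)=100.0025
t_2: node(2,0) S=81.5369 payoff=42.5331 vs cont=41.0603 → 42.5331 [stop]  node(2,1) S=122.6500 payoff=1.4200 vs cont=12.7515 → 12.7515 [wait]  node(2,2) S=184.4934 payoff=0.0000 vs cont=0.3773 → 0.3773 [wait]  ⇒ S*(2)=81.5369
t_1: node(1,0) S=100.0025 payoff=24.0675 vs cont=27.9509 → 27.9509 [wait]  node(1,1) S=150.4264 payoff=0.0000 vs cont=6.7510 → 6.7510 [wait]  ⇒ S*(1)=-
t_0: node(0,0) S=122.6500 payoff=1.4200 vs cont=17.5983 → 17.5983 [wait]  ⇒ S*(0)=-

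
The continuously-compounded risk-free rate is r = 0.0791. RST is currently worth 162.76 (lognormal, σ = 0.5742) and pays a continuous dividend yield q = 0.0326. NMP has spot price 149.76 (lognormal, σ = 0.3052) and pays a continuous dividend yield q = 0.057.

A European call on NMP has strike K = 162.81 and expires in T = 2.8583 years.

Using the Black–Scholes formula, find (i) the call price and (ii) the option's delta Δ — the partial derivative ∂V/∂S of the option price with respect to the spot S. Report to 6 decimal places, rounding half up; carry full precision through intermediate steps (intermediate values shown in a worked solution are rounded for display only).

σ√T = 0.3052·√2.8583 = 0.515987
d₁ = (ln(S/K) + (r−q+σ²/2)T) / (σ√T) = (ln(149.76/162.81) + (0.0791−0.057+0.3052²/2)·2.8583) / 0.515987 = (-0.083550 + 0.196290) / 0.515987 = 0.218493
d₂ = d₁ − σ√T = 0.218493 − 0.515987 = -0.297493
e^{−rT} = 0.797645
e^{−qT} = 0.849657
N(d₁) = 0.586478,  N(d₂) = 0.383045
Call price V = S·e^{−qT}·N(d₁) − K·e^{−rT}·N(d₂) = 74.626090 − 49.743983 = 24.882107
Δ = e^{−qT}·N(d₁) = 0.498305

price = 24.882107
Δ = 0.498305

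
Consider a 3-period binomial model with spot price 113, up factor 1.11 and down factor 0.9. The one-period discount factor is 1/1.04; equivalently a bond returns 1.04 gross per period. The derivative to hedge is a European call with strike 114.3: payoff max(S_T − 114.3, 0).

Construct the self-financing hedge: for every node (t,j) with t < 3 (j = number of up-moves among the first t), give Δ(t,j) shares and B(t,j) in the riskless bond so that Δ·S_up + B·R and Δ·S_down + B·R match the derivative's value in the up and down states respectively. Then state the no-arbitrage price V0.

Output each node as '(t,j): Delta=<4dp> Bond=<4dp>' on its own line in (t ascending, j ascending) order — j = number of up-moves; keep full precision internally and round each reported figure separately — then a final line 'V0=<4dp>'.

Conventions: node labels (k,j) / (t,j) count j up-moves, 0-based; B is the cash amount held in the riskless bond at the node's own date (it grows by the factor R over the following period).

(0,0): Delta=0.6968 Bond=-63.7953
(1,0): Delta=0.3303 Bond=-29.0696
(1,1): Delta=0.8454 Bond=-84.9860
(2,0): Delta=0.0000 Bond=0.0000
(2,1): Delta=0.4642 Bond=-45.3485
(2,2): Delta=1.0000 Bond=-109.9038
V0=14.9481

Arbitrage-free pricing uses the up-move probability p* = (R−d)/(u−d) = 0.6667, discounting each step at R = 1.04.
At maturity the claim pays: V(3,0)=0.0000, V(3,1)=0.0000, V(3,2)=11.0046, V(3,3)=40.2423
(2,0): S=91.5300. Δ = (V_up−V_dn)/(S_up−S_dn) = (0.0000−0.0000)/(101.5983−82.3770) = 0.0000. V = [p*·0.0000 + (1−p*)·0.0000]/1.04 = 0.0000. B = V − Δ·S = 0.0000.
(2,1): S=112.8870. Δ = (V_up−V_dn)/(S_up−S_dn) = (11.0046−0.0000)/(125.3046−101.5983) = 0.4642. V = [p*·11.0046 + (1−p*)·0.0000]/1.04 = 7.0542. B = V − Δ·S = -45.3485.
(2,2): S=139.2273. Δ = (V_up−V_dn)/(S_up−S_dn) = (40.2423−11.0046)/(154.5423−125.3046) = 1.0000. V = [p*·40.2423 + (1−p*)·11.0046]/1.04 = 29.3235. B = V − Δ·S = -109.9038.
(1,0): S=101.7000. Δ = (V_up−V_dn)/(S_up−S_dn) = (7.0542−0.0000)/(112.8870−91.5300) = 0.3303. V = [p*·7.0542 + (1−p*)·0.0000]/1.04 = 4.5219. B = V − Δ·S = -29.0696.
(1,1): S=125.4300. Δ = (V_up−V_dn)/(S_up−S_dn) = (29.3235−7.0542)/(139.2273−112.8870) = 0.8454. V = [p*·29.3235 + (1−p*)·7.0542]/1.04 = 21.0581. B = V − Δ·S = -84.9860.
(0,0): S=113.0000. Δ = (V_up−V_dn)/(S_up−S_dn) = (21.0581−4.5219)/(125.4300−101.7000) = 0.6968. V = [p*·21.0581 + (1−p*)·4.5219]/1.04 = 14.9481. B = V − Δ·S = -63.7953.
Check: Δ(0,0)·S0 + B(0,0) = 14.9481 = V0.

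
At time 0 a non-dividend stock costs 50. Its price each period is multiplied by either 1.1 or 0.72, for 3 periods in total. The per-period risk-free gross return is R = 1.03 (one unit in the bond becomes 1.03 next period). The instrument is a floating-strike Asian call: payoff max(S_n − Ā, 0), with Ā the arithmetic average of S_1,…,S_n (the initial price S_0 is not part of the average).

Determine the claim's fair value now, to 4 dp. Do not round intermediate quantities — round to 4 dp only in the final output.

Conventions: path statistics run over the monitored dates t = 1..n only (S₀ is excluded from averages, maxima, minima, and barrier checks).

price = 3.3456

No-arbitrage gives p* = (R−d)/(u−d) = 0.8158: enumerate every path, weight its payoff by its p*-probability, and discount by R^3.
Enumerate all 2^3 = 8 price paths (U = up ×1.1, D = down ×0.72); each path with k up-moves has probability p*^k·(1−p*)^(3−k).
DDD: Ā=26.8608, payoff=0.0000, prob=0.006251
UDD: Ā=41.0373, payoff=0.0000, prob=0.027683
DUD: Ā=34.7040, payoff=0.0000, prob=0.027683
UUD: Ā=53.0200, payoff=0.0000, prob=0.122594
DDU: Ā=30.1440, payoff=0.0000, prob=0.027683
UDU: Ā=46.0533, payoff=0.0000, prob=0.122594
DUU: Ā=39.7200, payoff=3.8400, prob=0.122594
UUU: Ā=60.6833, payoff=5.8667, prob=0.542918
Price = Σ prob·payoff / R^3 = 3.655882 / 1.092727 = 3.3456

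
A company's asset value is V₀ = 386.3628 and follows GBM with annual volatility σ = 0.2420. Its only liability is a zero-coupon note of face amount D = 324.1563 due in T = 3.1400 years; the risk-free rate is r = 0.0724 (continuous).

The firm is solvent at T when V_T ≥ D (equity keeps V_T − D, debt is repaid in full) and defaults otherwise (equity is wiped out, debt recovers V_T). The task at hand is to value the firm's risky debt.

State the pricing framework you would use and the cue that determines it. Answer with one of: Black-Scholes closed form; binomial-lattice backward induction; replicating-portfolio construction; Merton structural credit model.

Key observation: the data describe a firm's assets (V₀ = 386.3628, GBM) and a single zero-coupon debt of face 324.1563, so credit quantities follow from equity-as-call in the structural model.

framework: Merton structural credit model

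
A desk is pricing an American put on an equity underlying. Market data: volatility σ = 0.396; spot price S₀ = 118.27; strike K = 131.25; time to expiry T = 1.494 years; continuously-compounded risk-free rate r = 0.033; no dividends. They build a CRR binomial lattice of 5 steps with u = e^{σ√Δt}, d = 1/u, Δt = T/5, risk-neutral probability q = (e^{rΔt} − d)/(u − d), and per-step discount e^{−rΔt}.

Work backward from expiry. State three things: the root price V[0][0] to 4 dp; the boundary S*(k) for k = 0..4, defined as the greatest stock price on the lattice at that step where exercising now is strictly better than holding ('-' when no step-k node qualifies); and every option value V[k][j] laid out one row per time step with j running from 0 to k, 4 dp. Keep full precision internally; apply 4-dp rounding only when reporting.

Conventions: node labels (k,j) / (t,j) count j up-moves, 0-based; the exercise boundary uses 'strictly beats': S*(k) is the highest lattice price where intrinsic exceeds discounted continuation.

Δt=0.29880, u=1.24168, d=0.80536, q=0.46881, disc=e^(-rΔt)=0.99019
k=5 terminal: V=max(K-S,0) → 91.1791 69.4701 35.9999 0.0000 0.0000 0.0000
k=4: j=0 S=49.7552 intr=81.4948 cont=80.2070 V=81.4948[EX]; j=1 S=76.7108 intr=54.5392 cont=53.2514 V=54.5392[EX]; j=2 S=118.2700 intr=12.9800 cont=18.9353 V=18.9353[hold]; j=3 S=182.3445 intr=0.0000 cont=0.0000 V=0.0000[hold]; j=4 S=281.1324 intr=0.0000 cont=0.0000 V=0.0000[hold]  S*(4)=76.7108
k=3: j=0 S=61.7799 intr=69.4701 cont=68.1823 V=69.4701[EX]; j=1 S=95.2501 intr=35.9999 cont=37.4766 V=37.4766[hold]; j=2 S=146.8533 intr=0.0000 cont=9.9596 V=9.9596[hold]; j=3 S=226.4132 intr=0.0000 cont=0.0000 V=0.0000[hold]  S*(3)=61.7799
k=2: j=0 S=76.7108 intr=54.5392 cont=53.9369 V=54.5392[EX]; j=1 S=118.2700 intr=12.9800 cont=24.3353 V=24.3353[hold]; j=2 S=182.3445 intr=0.0000 cont=5.2386 V=5.2386[hold]  S*(2)=76.7108
k=1: j=0 S=95.2501 intr=35.9999 cont=39.9833 V=39.9833[hold]; j=1 S=146.8533 intr=0.0000 cont=15.2318 V=15.2318[hold]  S*(1)=-
k=0: j=0 S=118.2700 intr=12.9800 cont=28.1012 V=28.1012[hold]  S*(0)=-

price = 28.1012
boundary = - - 76.7108 61.7799 76.7108
tree:
28.1012
39.9833 15.2318
54.5392 24.3353 5.2386
69.4701 37.4766 9.9596 0.0000
81.4948 54.5392 18.9353 0.0000 0.0000
91.1791 69.4701 35.9999 0.0000 0.0000 0.0000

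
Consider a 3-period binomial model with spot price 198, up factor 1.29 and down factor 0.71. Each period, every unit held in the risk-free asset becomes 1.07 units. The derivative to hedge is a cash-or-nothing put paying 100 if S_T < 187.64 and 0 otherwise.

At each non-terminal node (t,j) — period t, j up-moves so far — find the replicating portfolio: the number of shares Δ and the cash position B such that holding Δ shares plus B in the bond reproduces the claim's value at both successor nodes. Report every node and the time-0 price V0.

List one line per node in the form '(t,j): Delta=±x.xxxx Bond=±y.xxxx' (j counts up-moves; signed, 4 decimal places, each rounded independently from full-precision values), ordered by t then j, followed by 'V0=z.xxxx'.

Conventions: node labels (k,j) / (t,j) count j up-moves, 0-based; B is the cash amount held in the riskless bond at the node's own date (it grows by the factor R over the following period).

(0,0): Delta=-0.3581 Bond=97.2335
(1,0): Delta=-0.7114 Bond=153.7086
(1,1): Delta=-0.2393 Bond=73.6867
(2,0): Delta=0.0000 Bond=93.4579
(2,1): Delta=-0.9507 Bond=207.8634
(2,2): Delta=0.0000 Bond=0.0000
V0=26.3241

Under the risk-neutral measure, an up-move has probability p* = (R−d)/(u−d) = 0.6207 and values discount at R = 1.07.
Expiry values: V(3,0)=100.0000, V(3,1)=100.0000, V(3,2)=0.0000, V(3,3)=0.0000
(2,0): S=99.8118. Δ = (V_up−V_dn)/(S_up−S_dn) = (100.0000−100.0000)/(128.7572−70.8664) = 0.0000. V = [p*·100.0000 + (1−p*)·100.0000]/1.07 = 93.4579. B = V − Δ·S = 93.4579.
(2,1): S=181.3482. Δ = (V_up−V_dn)/(S_up−S_dn) = (0.0000−100.0000)/(233.9392−128.7572) = -0.9507. V = [p*·0.0000 + (1−p*)·100.0000]/1.07 = 35.4496. B = V − Δ·S = 207.8634.
(2,2): S=329.4918. Δ = (V_up−V_dn)/(S_up−S_dn) = (0.0000−0.0000)/(425.0444−233.9392) = 0.0000. V = [p*·0.0000 + (1−p*)·0.0000]/1.07 = 0.0000. B = V − Δ·S = 0.0000.
(1,0): S=140.5800. Δ = (V_up−V_dn)/(S_up−S_dn) = (35.4496−93.4579)/(181.3482−99.8118) = -0.7114. V = [p*·35.4496 + (1−p*)·93.4579]/1.07 = 53.6942. B = V − Δ·S = 153.7086.
(1,1): S=255.4200. Δ = (V_up−V_dn)/(S_up−S_dn) = (0.0000−35.4496)/(329.4918−181.3482) = -0.2393. V = [p*·0.0000 + (1−p*)·35.4496]/1.07 = 12.5667. B = V − Δ·S = 73.6867.
(0,0): S=198.0000. Δ = (V_up−V_dn)/(S_up−S_dn) = (12.5667−53.6942)/(255.4200−140.5800) = -0.3581. V = [p*·12.5667 + (1−p*)·53.6942]/1.07 = 26.3241. B = V − Δ·S = 97.2335.
Verification: the root portfolio costs Δ(0,0)·S0 + B(0,0) = 26.3241, matching V0.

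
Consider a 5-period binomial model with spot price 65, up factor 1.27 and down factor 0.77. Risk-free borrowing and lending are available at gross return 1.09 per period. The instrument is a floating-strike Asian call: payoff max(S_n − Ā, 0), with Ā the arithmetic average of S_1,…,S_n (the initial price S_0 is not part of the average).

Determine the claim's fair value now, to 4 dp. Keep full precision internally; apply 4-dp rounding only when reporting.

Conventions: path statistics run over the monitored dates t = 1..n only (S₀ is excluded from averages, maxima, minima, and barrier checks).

price = 12.3731

Risk-neutral up-probability p* = (R−d)/(u−d) = (1.09−0.77)/(1.27−0.77) = 0.6400; the claim prices as the p*-weighted sum of path payoffs discounted by R^5.
Enumerate all 2^5 = 32 price paths (U = up ×1.27, D = down ×0.77); each path with k up-moves has probability p*^k·(1−p*)^(5−k).
DDDDD: Ā=31.7413, payoff=0.0000, prob=0.006047
UDDDD: Ā=52.3526, payoff=0.0000, prob=0.010750
DUDDD: Ā=45.8526, payoff=0.0000, prob=0.010750
UUDDD: Ā=75.6270, payoff=0.0000, prob=0.019110
DDUDD: Ā=40.8476, payoff=0.0000, prob=0.010750
UDUDD: Ā=67.3720, payoff=0.0000, prob=0.019110
DUUDD: Ā=60.8720, payoff=0.0000, prob=0.019110
UUUDD: Ā=100.3993, payoff=0.0000, prob=0.033974
DDDUD: Ā=36.9938, payoff=0.0000, prob=0.010750
UDDUD: Ā=61.0157, payoff=0.0000, prob=0.019110
DUDUD: Ā=54.5157, payoff=0.0000, prob=0.019110
UUDUD: Ā=89.9155, payoff=0.0000, prob=0.033974
DDUUD: Ā=49.5107, payoff=0.0000, prob=0.019110
UDUUD: Ā=81.6605, payoff=0.0000, prob=0.033974
DUUUD: Ā=75.1605, payoff=3.7811, prob=0.033974
UUUUD: Ā=123.9660, payoff=6.2364, prob=0.060398
DDDDU: Ā=34.0263, payoff=0.0000, prob=0.010750
UDDDU: Ā=56.1213, payoff=0.0000, prob=0.019110
DUDDU: Ā=49.6213, payoff=0.0000, prob=0.019110
UUDDU: Ā=81.8429, payoff=0.0000, prob=0.033974
DDUDU: Ā=44.6163, payoff=3.2459, prob=0.019110
UDUDU: Ā=73.5879, payoff=5.3537, prob=0.033974
DUUDU: Ā=67.0879, payoff=11.8537, prob=0.033974
UUUDU: Ā=110.6515, payoff=19.5509, prob=0.060398
DDDUU: Ā=40.7624, payoff=7.0998, prob=0.019110
UDDUU: Ā=67.2315, payoff=11.7101, prob=0.033974
DUDUU: Ā=60.7315, payoff=18.2101, prob=0.033974
UUDUU: Ā=100.1676, payoff=30.0348, prob=0.060398
DDUUU: Ā=55.7265, payoff=23.2151, prob=0.033974
UDUUU: Ā=91.9126, payoff=38.2898, prob=0.060398
DUUUU: Ā=85.4126, payoff=44.7898, prob=0.060398
UUUUU: Ā=140.8754, payoff=73.8740, prob=0.107374
Price = Σ prob·payoff / R^5 = 19.037524 / 1.538624 = 12.3731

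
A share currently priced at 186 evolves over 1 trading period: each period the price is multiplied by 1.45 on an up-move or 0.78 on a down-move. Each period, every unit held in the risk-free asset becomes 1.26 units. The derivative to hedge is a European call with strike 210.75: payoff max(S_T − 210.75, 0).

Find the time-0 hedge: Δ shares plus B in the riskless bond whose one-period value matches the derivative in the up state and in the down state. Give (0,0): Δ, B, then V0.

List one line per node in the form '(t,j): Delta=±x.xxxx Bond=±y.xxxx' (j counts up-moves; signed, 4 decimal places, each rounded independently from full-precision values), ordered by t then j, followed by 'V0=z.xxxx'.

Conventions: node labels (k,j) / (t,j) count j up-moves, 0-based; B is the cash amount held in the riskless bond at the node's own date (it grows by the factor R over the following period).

Since d<R<u, set p* = (R−d)/(u−d) = 0.7164; price each node as the discounted p*-expectation of its children.
Payoffs at expiry: V(1,0)=0.0000, V(1,1)=58.9500
  t=0,j=0: stock 186.0000 → up 269.7000 (V=58.9500), down 145.0800 (V=0.0000). Price 33.5181; hedge Δ=0.4730, bond B=-54.4670.
Verification: the root portfolio costs Δ(0,0)·S0 + B(0,0) = 33.5181, matching V0.

(0,0): Delta=0.4730 Bond=-54.4670
V0=33.5181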